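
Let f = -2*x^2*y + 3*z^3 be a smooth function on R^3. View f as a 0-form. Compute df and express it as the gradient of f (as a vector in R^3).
df = (-4*x*y) dx + (-2*x^2) dy + (9*z^2) dz; grad f = (-4*x*y, -2*x^2, 9*z^2)

For a 0-form f, d f = (∂f/∂x) dx + (∂f/∂y) dy + (∂f/∂z) dz. The components of the vector representation are exactly the entries of grad f in Cartesian coordinates:
  ∂f/∂x = -4*x*y
  ∂f/∂y = -2*x^2
  ∂f/∂z = 9*z^2.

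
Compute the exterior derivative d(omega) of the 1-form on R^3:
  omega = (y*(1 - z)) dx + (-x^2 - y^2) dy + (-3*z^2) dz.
d(omega) = (-2*x + z - 1) dx ∧ dy + (y) dx ∧ dz

For a 1-form omega = sum_i f_i dx_i, the exterior derivative is
  d(omega) = sum_{i < j} (∂f_j/∂x_i - ∂f_i/∂x_j) dx_i ∧ dx_j.
  coefficient of dx ∧ dy: ∂f_2/∂x - ∂f_1/∂y = ∂(-x^2 - y^2)/∂x - ∂(y*(1 - z))/∂y = -2*x + z - 1
  coefficient of dx ∧ dz: ∂f_3/∂x - ∂f_1/∂z = ∂(-3*z^2)/∂x - ∂(y*(1 - z))/∂z = y
Assembling: d(omega) = (-2*x + z - 1) dx ∧ dy + (y) dx ∧ dz.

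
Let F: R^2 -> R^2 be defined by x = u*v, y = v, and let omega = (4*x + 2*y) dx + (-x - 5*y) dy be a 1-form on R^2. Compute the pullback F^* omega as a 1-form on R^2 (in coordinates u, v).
F^* omega = (v^2*(4*u + 2)) du + (v*(4*u^2 + u - 5)) dv

Using F^*(f dg) = (f ∘ F) d(g ∘ F), substitute each coordinate x_i by F_i(u, v) in f_i, and replace dx_i by d F_i = (∂F_i/∂u) du + (∂F_i/∂v) dv.
  For the x component: f_1(F) = 2*v*(2*u + 1); d F_1 = (v) du + (u) dv
  For the y component: f_2(F) = v*(-u - 5); d F_2 = (0) du + (1) dv
Combining and collecting du, dv coefficients:
  coeff of du: v^2*(4*u + 2)
  coeff of dv: v*(4*u^2 + u - 5)
F^* omega = (v^2*(4*u + 2)) du + (v*(4*u^2 + u - 5)) dv.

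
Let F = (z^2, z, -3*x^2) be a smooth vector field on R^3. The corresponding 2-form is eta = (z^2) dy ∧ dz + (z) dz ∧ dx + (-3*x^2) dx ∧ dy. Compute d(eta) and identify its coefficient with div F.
d(eta) = (0) dx ∧ dy ∧ dz; div F = 0

For a 2-form in R^3 of the form above, applying d gives a 3-form with coefficient ∂P/∂x + ∂Q/∂y + ∂R/∂z:
  ∂P/∂x = 0
  ∂Q/∂y = 0
  ∂R/∂z = 0
Sum = 0, which is exactly div F.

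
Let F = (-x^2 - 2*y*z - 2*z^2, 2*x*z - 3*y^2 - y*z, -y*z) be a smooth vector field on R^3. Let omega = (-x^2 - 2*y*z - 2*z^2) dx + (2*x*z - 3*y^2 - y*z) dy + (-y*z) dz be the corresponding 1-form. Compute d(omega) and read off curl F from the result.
d(omega) = (-2*x + y - z) dy ∧ dz + (-2*y - 4*z) dz ∧ dx + (4*z) dx ∧ dy; curl F = (-2*x + y - z, -2*y - 4*z, 4*z)

d omega = sum_{i<j} (∂f_j/∂x_i - ∂f_i/∂x_j) dx_i ∧ dx_j. Under the identification (dy ∧ dz, dz ∧ dx, dx ∧ dy) ↔ (e_x, e_y, e_z), the coefficients are exactly the components of curl F. Compute:
  ∂R/∂y - ∂Q/∂z = (-z) - (2*x - y) = -2*x + y - z
  ∂P/∂z - ∂R/∂x = (-2*y - 4*z) - (0) = -2*y - 4*z
  ∂Q/∂x - ∂P/∂y = (2*z) - (-2*z) = 4*z.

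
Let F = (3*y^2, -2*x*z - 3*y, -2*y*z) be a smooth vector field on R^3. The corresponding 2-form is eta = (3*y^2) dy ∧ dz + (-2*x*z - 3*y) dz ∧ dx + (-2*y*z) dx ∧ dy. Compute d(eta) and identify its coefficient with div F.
d(eta) = (-2*y - 3) dx ∧ dy ∧ dz; div F = -2*y - 3

For a 2-form in R^3 of the form above, applying d gives a 3-form with coefficient ∂P/∂x + ∂Q/∂y + ∂R/∂z:
  ∂P/∂x = 0
  ∂Q/∂y = -3
  ∂R/∂z = -2*y
Sum = -2*y - 3, which is exactly div F.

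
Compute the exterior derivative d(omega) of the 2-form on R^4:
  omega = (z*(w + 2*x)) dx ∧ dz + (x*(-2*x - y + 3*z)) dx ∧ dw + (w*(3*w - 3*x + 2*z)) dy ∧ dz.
d(omega) = (-3*x + z) dx ∧ dz ∧ dw + (x) dx ∧ dy ∧ dw + (-3*w) dx ∧ dy ∧ dz + (6*w - 3*x + 2*z) dy ∧ dz ∧ dw

For a 2-form omega = sum_{i<j} g_{ij} dx_i ∧ dx_j, the exterior derivative is
  d(omega) = sum_{i<j} d(g_{ij}) ∧ dx_i ∧ dx_j = sum_{i<j, k} (∂g_{ij}/∂x_k) dx_k ∧ dx_i ∧ dx_j.
Expand each term, using dx_k ∧ dx_i ∧ dx_j = sgn(permutation) dx_{(a)} ∧ dx_{(b)} ∧ dx_{(c)} with (a < b < c) sorted:
  d(z*(w + 2*x)) includes (∂/∂w)(z*(w + 2*x)) dw = (z) dw, which multiplied by dx ∧ dz gives (z) dx ∧ dz ∧ dw
  d(x*(-2*x - y + 3*z)) includes (∂/∂y)(x*(-2*x - y + 3*z)) dy = (-x) dy, which multiplied by dx ∧ dw gives (x) dx ∧ dy ∧ dw
  d(x*(-2*x - y + 3*z)) includes (∂/∂z)(x*(-2*x - y + 3*z)) dz = (3*x) dz, which multiplied by dx ∧ dw gives (-3*x) dx ∧ dz ∧ dw
  d(w*(3*w - 3*x + 2*z)) includes (∂/∂x)(w*(3*w - 3*x + 2*z)) dx = (-3*w) dx, which multiplied by dy ∧ dz gives (-3*w) dx ∧ dy ∧ dz
  d(w*(3*w - 3*x + 2*z)) includes (∂/∂w)(w*(3*w - 3*x + 2*z)) dw = (6*w - 3*x + 2*z) dw, which multiplied by dy ∧ dz gives (6*w - 3*x + 2*z) dy ∧ dz ∧ dw
Collecting like 3-forms: d(omega) = (-3*x + z) dx ∧ dz ∧ dw + (x) dx ∧ dy ∧ dw + (-3*w) dx ∧ dy ∧ dz + (6*w - 3*x + 2*z) dy ∧ dz ∧ dw.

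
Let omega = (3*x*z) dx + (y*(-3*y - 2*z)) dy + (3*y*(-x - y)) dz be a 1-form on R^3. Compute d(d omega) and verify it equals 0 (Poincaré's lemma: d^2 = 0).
d(d omega) = 0

Step 1: d omega = sum_{i<j} (∂f_j/∂x_i - ∂f_i/∂x_j) dx_i ∧ dx_j:
  coeff of dx ∧ dy: 0
  coeff of dx ∧ dz: -3*x - 3*y
  coeff of dy ∧ dz: -3*x - 4*y
Step 2: Apply d again to each 2-form coefficient. The only possible 3-form in R^3 is dx ∧ dy ∧ dz, with coefficient
  ∂(coeff of dy∧dz)/∂x - ∂(coeff of dx∧dz)/∂y + ∂(coeff of dx∧dy)/∂z
  = ∂/∂x (-3*x - 4*y) - ∂/∂y (-3*x - 3*y) + ∂/∂z (0).
Each of these terms simplifies to sums of mixed partials that cancel in pairs. The result is 0 (by equality of mixed partials for smooth functions — Schwarz / Clairaut).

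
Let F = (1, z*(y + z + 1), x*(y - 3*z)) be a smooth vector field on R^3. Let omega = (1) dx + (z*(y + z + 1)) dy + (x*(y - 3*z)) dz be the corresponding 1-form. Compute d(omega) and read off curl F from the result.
d(omega) = (x - y - 2*z - 1) dy ∧ dz + (-y + 3*z) dz ∧ dx + (0) dx ∧ dy; curl F = (x - y - 2*z - 1, -y + 3*z, 0)

d omega = sum_{i<j} (∂f_j/∂x_i - ∂f_i/∂x_j) dx_i ∧ dx_j. Under the identification (dy ∧ dz, dz ∧ dx, dx ∧ dy) ↔ (e_x, e_y, e_z), the coefficients are exactly the components of curl F. Compute:
  ∂R/∂y - ∂Q/∂z = (x) - (y + 2*z + 1) = x - y - 2*z - 1
  ∂P/∂z - ∂R/∂x = (0) - (y - 3*z) = -y + 3*z
  ∂Q/∂x - ∂P/∂y = (0) - (0) = 0.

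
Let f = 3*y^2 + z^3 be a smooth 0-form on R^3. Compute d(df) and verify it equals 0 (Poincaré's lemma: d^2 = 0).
d(df) = 0

Step 1: df = sum_i (∂f/∂x_i) dx_i = (0) dx + (6*y) dy + (3*z^2) dz.
Step 2: Apply d again. Using the 1-form formula, the coefficient of dx ∧ dy in d(df) is ∂^2 f/∂x ∂y - ∂^2 f/∂y ∂x = (0) - (0) = 0 (equality of mixed partials for smooth f).
Similarly for dx ∧ dz and dy ∧ dz — all coefficients vanish. So d(df) = 0.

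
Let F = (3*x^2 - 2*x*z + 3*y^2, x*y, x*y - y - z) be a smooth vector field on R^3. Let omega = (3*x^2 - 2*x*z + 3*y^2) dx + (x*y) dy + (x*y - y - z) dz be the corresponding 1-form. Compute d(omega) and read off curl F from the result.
d(omega) = (x - 1) dy ∧ dz + (-2*x - y) dz ∧ dx + (-5*y) dx ∧ dy; curl F = (x - 1, -2*x - y, -5*y)

d omega = sum_{i<j} (∂f_j/∂x_i - ∂f_i/∂x_j) dx_i ∧ dx_j. Under the identification (dy ∧ dz, dz ∧ dx, dx ∧ dy) ↔ (e_x, e_y, e_z), the coefficients are exactly the components of curl F. Compute:
  ∂R/∂y - ∂Q/∂z = (x - 1) - (0) = x - 1
  ∂P/∂z - ∂R/∂x = (-2*x) - (y) = -2*x - y
  ∂Q/∂x - ∂P/∂y = (y) - (6*y) = -5*y.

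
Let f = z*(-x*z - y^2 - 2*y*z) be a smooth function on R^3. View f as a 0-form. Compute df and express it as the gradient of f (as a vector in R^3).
df = (-z^2) dx + (2*z*(-y - z)) dy + (-2*x*z - y^2 - 4*y*z) dz; grad f = (-z^2, 2*z*(-y - z), -2*x*z - y^2 - 4*y*z)

For a 0-form f, d f = (∂f/∂x) dx + (∂f/∂y) dy + (∂f/∂z) dz. The components of the vector representation are exactly the entries of grad f in Cartesian coordinates:
  ∂f/∂x = -z^2
  ∂f/∂y = 2*z*(-y - z)
  ∂f/∂z = -2*x*z - y^2 - 4*y*z.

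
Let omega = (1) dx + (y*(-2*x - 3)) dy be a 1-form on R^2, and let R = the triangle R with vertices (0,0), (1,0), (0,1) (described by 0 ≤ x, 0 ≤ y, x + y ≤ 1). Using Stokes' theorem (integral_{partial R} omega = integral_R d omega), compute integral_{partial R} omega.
integral_(partial R) omega = -1/3

Stokes: integral_partial_R omega = integral_R d omega with d omega = (∂Q/∂x - ∂P/∂y) dx ∧ dy.
  ∂Q/∂x = -2*y
  ∂P/∂y = 0
  integrand = ∂Q/∂x - ∂P/∂y = -2*y.
Integrating over R: integral_0^1 integral_0^{1-x} (-2*y) dy dx = -1/3.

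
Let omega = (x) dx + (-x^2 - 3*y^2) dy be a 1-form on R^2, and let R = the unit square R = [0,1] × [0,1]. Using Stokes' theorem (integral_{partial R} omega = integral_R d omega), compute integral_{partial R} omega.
integral_(partial R) omega = -1

Stokes: integral_partial_R omega = integral_R d omega with d omega = (∂Q/∂x - ∂P/∂y) dx ∧ dy.
  ∂Q/∂x = -2*x
  ∂P/∂y = 0
  integrand = ∂Q/∂x - ∂P/∂y = -2*x.
Integrating over R: integral_0^1 integral_0^1 (-2*x) dx dy = -1.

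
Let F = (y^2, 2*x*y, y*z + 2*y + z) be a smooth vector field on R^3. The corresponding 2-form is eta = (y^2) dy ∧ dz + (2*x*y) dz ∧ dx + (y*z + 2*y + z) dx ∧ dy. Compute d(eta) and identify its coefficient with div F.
d(eta) = (2*x + y + 1) dx ∧ dy ∧ dz; div F = 2*x + y + 1

For a 2-form in R^3 of the form above, applying d gives a 3-form with coefficient ∂P/∂x + ∂Q/∂y + ∂R/∂z:
  ∂P/∂x = 0
  ∂Q/∂y = 2*x
  ∂R/∂z = y + 1
Sum = 2*x + y + 1, which is exactly div F.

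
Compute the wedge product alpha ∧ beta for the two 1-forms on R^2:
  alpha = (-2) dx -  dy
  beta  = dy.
alpha ∧ beta = (-2) dx ∧ dy

Distribute the wedge, using dx_i ∧ dx_j = -dx_j ∧ dx_i and dx_i ∧ dx_i = 0. For each pair (i, j) with i < j, the coefficient of dx_i ∧ dx_j in alpha ∧ beta is (alpha_i * beta_j - alpha_j * beta_i). Collecting: alpha ∧ beta = (-2) dx ∧ dy.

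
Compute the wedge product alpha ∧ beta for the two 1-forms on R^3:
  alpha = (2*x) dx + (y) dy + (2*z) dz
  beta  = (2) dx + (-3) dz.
alpha ∧ beta = (-6*x - 4*z) dx ∧ dz + (-2*y) dx ∧ dy + (-3*y) dy ∧ dz

Distribute the wedge, using dx_i ∧ dx_j = -dx_j ∧ dx_i and dx_i ∧ dx_i = 0. For each pair (i, j) with i < j, the coefficient of dx_i ∧ dx_j in alpha ∧ beta is (alpha_i * beta_j - alpha_j * beta_i). Collecting: alpha ∧ beta = (-6*x - 4*z) dx ∧ dz + (-2*y) dx ∧ dy + (-3*y) dy ∧ dz.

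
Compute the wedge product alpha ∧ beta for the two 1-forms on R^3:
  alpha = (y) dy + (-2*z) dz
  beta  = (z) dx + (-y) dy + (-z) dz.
alpha ∧ beta = (-y*z) dx ∧ dy + (-3*y*z) dy ∧ dz + (2*z^2) dx ∧ dz

Distribute the wedge, using dx_i ∧ dx_j = -dx_j ∧ dx_i and dx_i ∧ dx_i = 0. For each pair (i, j) with i < j, the coefficient of dx_i ∧ dx_j in alpha ∧ beta is (alpha_i * beta_j - alpha_j * beta_i). Collecting: alpha ∧ beta = (-y*z) dx ∧ dy + (-3*y*z) dy ∧ dz + (2*z^2) dx ∧ dz.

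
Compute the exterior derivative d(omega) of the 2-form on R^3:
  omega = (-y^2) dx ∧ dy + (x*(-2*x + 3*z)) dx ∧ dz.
d(omega) = 0

For a 2-form omega = sum_{i<j} g_{ij} dx_i ∧ dx_j, the exterior derivative is
  d(omega) = sum_{i<j} d(g_{ij}) ∧ dx_i ∧ dx_j = sum_{i<j, k} (∂g_{ij}/∂x_k) dx_k ∧ dx_i ∧ dx_j.
Expand each term, using dx_k ∧ dx_i ∧ dx_j = sgn(permutation) dx_{(a)} ∧ dx_{(b)} ∧ dx_{(c)} with (a < b < c) sorted:

Collecting like 3-forms: d(omega) = 0.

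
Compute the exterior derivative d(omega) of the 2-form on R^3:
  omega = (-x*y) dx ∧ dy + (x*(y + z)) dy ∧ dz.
d(omega) = (y + z) dx ∧ dy ∧ dz

For a 2-form omega = sum_{i<j} g_{ij} dx_i ∧ dx_j, the exterior derivative is
  d(omega) = sum_{i<j} d(g_{ij}) ∧ dx_i ∧ dx_j = sum_{i<j, k} (∂g_{ij}/∂x_k) dx_k ∧ dx_i ∧ dx_j.
Expand each term, using dx_k ∧ dx_i ∧ dx_j = sgn(permutation) dx_{(a)} ∧ dx_{(b)} ∧ dx_{(c)} with (a < b < c) sorted:
  d(x*(y + z)) includes (∂/∂x)(x*(y + z)) dx = (y + z) dx, which multiplied by dy ∧ dz gives (y + z) dx ∧ dy ∧ dz
Collecting like 3-forms: d(omega) = (y + z) dx ∧ dy ∧ dz.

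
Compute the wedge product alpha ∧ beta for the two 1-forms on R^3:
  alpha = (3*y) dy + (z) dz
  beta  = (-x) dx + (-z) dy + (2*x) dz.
alpha ∧ beta = (3*x*y) dx ∧ dy + (6*x*y + z^2) dy ∧ dz + (x*z) dx ∧ dz

Distribute the wedge, using dx_i ∧ dx_j = -dx_j ∧ dx_i and dx_i ∧ dx_i = 0. For each pair (i, j) with i < j, the coefficient of dx_i ∧ dx_j in alpha ∧ beta is (alpha_i * beta_j - alpha_j * beta_i). Collecting: alpha ∧ beta = (3*x*y) dx ∧ dy + (6*x*y + z^2) dy ∧ dz + (x*z) dx ∧ dz.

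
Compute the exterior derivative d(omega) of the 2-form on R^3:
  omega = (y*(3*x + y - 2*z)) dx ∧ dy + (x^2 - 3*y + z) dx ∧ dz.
d(omega) = (3 - 2*y) dx ∧ dy ∧ dz

For a 2-form omega = sum_{i<j} g_{ij} dx_i ∧ dx_j, the exterior derivative is
  d(omega) = sum_{i<j} d(g_{ij}) ∧ dx_i ∧ dx_j = sum_{i<j, k} (∂g_{ij}/∂x_k) dx_k ∧ dx_i ∧ dx_j.
Expand each term, using dx_k ∧ dx_i ∧ dx_j = sgn(permutation) dx_{(a)} ∧ dx_{(b)} ∧ dx_{(c)} with (a < b < c) sorted:
  d(y*(3*x + y - 2*z)) includes (∂/∂z)(y*(3*x + y - 2*z)) dz = (-2*y) dz, which multiplied by dx ∧ dy gives (-2*y) dx ∧ dy ∧ dz
  d(x^2 - 3*y + z) includes (∂/∂y)(x^2 - 3*y + z) dy = (-3) dy, which multiplied by dx ∧ dz gives (3) dx ∧ dy ∧ dz
Collecting like 3-forms: d(omega) = (3 - 2*y) dx ∧ dy ∧ dz.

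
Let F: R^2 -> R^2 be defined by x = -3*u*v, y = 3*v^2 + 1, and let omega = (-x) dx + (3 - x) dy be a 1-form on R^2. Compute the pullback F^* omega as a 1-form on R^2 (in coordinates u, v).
F^* omega = (-9*u*v^2) du + (9*v*(-u^2 + 2*u*v + 2)) dv

Using F^*(f dg) = (f ∘ F) d(g ∘ F), substitute each coordinate x_i by F_i(u, v) in f_i, and replace dx_i by d F_i = (∂F_i/∂u) du + (∂F_i/∂v) dv.
  For the x component: f_1(F) = 3*u*v; d F_1 = (-3*v) du + (-3*u) dv
  For the y component: f_2(F) = 3*u*v + 3; d F_2 = (0) du + (6*v) dv
Combining and collecting du, dv coefficients:
  coeff of du: -9*u*v^2
  coeff of dv: 9*v*(-u^2 + 2*u*v + 2)
F^* omega = (-9*u*v^2) du + (9*v*(-u^2 + 2*u*v + 2)) dv.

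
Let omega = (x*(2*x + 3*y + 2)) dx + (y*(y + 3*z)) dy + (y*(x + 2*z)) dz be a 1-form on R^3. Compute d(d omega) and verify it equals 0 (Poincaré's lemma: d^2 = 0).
d(d omega) = 0

Step 1: d omega = sum_{i<j} (∂f_j/∂x_i - ∂f_i/∂x_j) dx_i ∧ dx_j:
  coeff of dx ∧ dy: -3*x
  coeff of dx ∧ dz: y
  coeff of dy ∧ dz: x - 3*y + 2*z
Step 2: Apply d again to each 2-form coefficient. The only possible 3-form in R^3 is dx ∧ dy ∧ dz, with coefficient
  ∂(coeff of dy∧dz)/∂x - ∂(coeff of dx∧dz)/∂y + ∂(coeff of dx∧dy)/∂z
  = ∂/∂x (x - 3*y + 2*z) - ∂/∂y (y) + ∂/∂z (-3*x).
Each of these terms simplifies to sums of mixed partials that cancel in pairs. The result is 0 (by equality of mixed partials for smooth functions — Schwarz / Clairaut).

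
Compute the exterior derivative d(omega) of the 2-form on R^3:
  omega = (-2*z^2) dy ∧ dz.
d(omega) = 0

For a 2-form omega = sum_{i<j} g_{ij} dx_i ∧ dx_j, the exterior derivative is
  d(omega) = sum_{i<j} d(g_{ij}) ∧ dx_i ∧ dx_j = sum_{i<j, k} (∂g_{ij}/∂x_k) dx_k ∧ dx_i ∧ dx_j.
Expand each term, using dx_k ∧ dx_i ∧ dx_j = sgn(permutation) dx_{(a)} ∧ dx_{(b)} ∧ dx_{(c)} with (a < b < c) sorted:

Collecting like 3-forms: d(omega) = 0.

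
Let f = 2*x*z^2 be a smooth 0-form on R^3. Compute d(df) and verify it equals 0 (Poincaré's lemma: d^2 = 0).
d(df) = 0

Step 1: df = sum_i (∂f/∂x_i) dx_i = (2*z^2) dx + (0) dy + (4*x*z) dz.
Step 2: Apply d again. Using the 1-form formula, the coefficient of dx ∧ dy in d(df) is ∂^2 f/∂x ∂y - ∂^2 f/∂y ∂x = (0) - (0) = 0 (equality of mixed partials for smooth f).
Similarly for dx ∧ dz and dy ∧ dz — all coefficients vanish. So d(df) = 0.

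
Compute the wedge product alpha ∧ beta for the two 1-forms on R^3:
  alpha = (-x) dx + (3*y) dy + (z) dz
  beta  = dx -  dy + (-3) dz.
alpha ∧ beta = (x - 3*y) dx ∧ dy + (3*x - z) dx ∧ dz + (-9*y + z) dy ∧ dz

Distribute the wedge, using dx_i ∧ dx_j = -dx_j ∧ dx_i and dx_i ∧ dx_i = 0. For each pair (i, j) with i < j, the coefficient of dx_i ∧ dx_j in alpha ∧ beta is (alpha_i * beta_j - alpha_j * beta_i). Collecting: alpha ∧ beta = (x - 3*y) dx ∧ dy + (3*x - z) dx ∧ dz + (-9*y + z) dy ∧ dz.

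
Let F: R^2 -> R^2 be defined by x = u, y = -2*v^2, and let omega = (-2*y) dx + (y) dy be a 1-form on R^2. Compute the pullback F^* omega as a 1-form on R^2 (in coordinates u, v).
F^* omega = (4*v^2) du + (8*v^3) dv

Using F^*(f dg) = (f ∘ F) d(g ∘ F), substitute each coordinate x_i by F_i(u, v) in f_i, and replace dx_i by d F_i = (∂F_i/∂u) du + (∂F_i/∂v) dv.
  For the x component: f_1(F) = 4*v^2; d F_1 = (1) du + (0) dv
  For the y component: f_2(F) = -2*v^2; d F_2 = (0) du + (-4*v) dv
Combining and collecting du, dv coefficients:
  coeff of du: 4*v^2
  coeff of dv: 8*v^3
F^* omega = (4*v^2) du + (8*v^3) dv.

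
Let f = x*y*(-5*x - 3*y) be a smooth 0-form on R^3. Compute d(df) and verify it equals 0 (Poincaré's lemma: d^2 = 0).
d(df) = 0

Step 1: df = sum_i (∂f/∂x_i) dx_i = (y*(-10*x - 3*y)) dx + (x*(-5*x - 6*y)) dy + (0) dz.
Step 2: Apply d again. Using the 1-form formula, the coefficient of dx ∧ dy in d(df) is ∂^2 f/∂x ∂y - ∂^2 f/∂y ∂x = (-10*x - 6*y) - (-10*x - 6*y) = 0 (equality of mixed partials for smooth f).
Similarly for dx ∧ dz and dy ∧ dz — all coefficients vanish. So d(df) = 0.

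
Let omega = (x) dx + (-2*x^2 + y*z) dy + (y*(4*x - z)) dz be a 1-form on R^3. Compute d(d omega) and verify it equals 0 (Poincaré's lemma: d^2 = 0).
d(d omega) = 0

Step 1: d omega = sum_{i<j} (∂f_j/∂x_i - ∂f_i/∂x_j) dx_i ∧ dx_j:
  coeff of dx ∧ dy: -4*x
  coeff of dx ∧ dz: 4*y
  coeff of dy ∧ dz: 4*x - y - z
Step 2: Apply d again to each 2-form coefficient. The only possible 3-form in R^3 is dx ∧ dy ∧ dz, with coefficient
  ∂(coeff of dy∧dz)/∂x - ∂(coeff of dx∧dz)/∂y + ∂(coeff of dx∧dy)/∂z
  = ∂/∂x (4*x - y - z) - ∂/∂y (4*y) + ∂/∂z (-4*x).
Each of these terms simplifies to sums of mixed partials that cancel in pairs. The result is 0 (by equality of mixed partials for smooth functions — Schwarz / Clairaut).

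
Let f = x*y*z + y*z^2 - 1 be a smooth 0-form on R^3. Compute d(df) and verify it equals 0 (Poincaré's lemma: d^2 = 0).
d(df) = 0

Step 1: df = sum_i (∂f/∂x_i) dx_i = (y*z) dx + (z*(x + z)) dy + (y*(x + 2*z)) dz.
Step 2: Apply d again. Using the 1-form formula, the coefficient of dx ∧ dy in d(df) is ∂^2 f/∂x ∂y - ∂^2 f/∂y ∂x = (z) - (z) = 0 (equality of mixed partials for smooth f).
Similarly for dx ∧ dz and dy ∧ dz — all coefficients vanish. So d(df) = 0.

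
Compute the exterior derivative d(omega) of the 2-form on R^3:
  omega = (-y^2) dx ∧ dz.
d(omega) = (2*y) dx ∧ dy ∧ dz

For a 2-form omega = sum_{i<j} g_{ij} dx_i ∧ dx_j, the exterior derivative is
  d(omega) = sum_{i<j} d(g_{ij}) ∧ dx_i ∧ dx_j = sum_{i<j, k} (∂g_{ij}/∂x_k) dx_k ∧ dx_i ∧ dx_j.
Expand each term, using dx_k ∧ dx_i ∧ dx_j = sgn(permutation) dx_{(a)} ∧ dx_{(b)} ∧ dx_{(c)} with (a < b < c) sorted:
  d(-y^2) includes (∂/∂y)(-y^2) dy = (-2*y) dy, which multiplied by dx ∧ dz gives (2*y) dx ∧ dy ∧ dz
Collecting like 3-forms: d(omega) = (2*y) dx ∧ dy ∧ dz.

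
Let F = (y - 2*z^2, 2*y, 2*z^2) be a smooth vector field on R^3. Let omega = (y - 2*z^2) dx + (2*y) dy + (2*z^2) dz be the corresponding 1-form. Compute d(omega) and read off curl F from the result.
d(omega) = (0) dy ∧ dz + (-4*z) dz ∧ dx + (-1) dx ∧ dy; curl F = (0, -4*z, -1)

d omega = sum_{i<j} (∂f_j/∂x_i - ∂f_i/∂x_j) dx_i ∧ dx_j. Under the identification (dy ∧ dz, dz ∧ dx, dx ∧ dy) ↔ (e_x, e_y, e_z), the coefficients are exactly the components of curl F. Compute:
  ∂R/∂y - ∂Q/∂z = (0) - (0) = 0
  ∂P/∂z - ∂R/∂x = (-4*z) - (0) = -4*z
  ∂Q/∂x - ∂P/∂y = (0) - (1) = -1.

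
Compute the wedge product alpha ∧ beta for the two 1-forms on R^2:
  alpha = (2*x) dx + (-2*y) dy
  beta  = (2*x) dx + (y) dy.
alpha ∧ beta = (6*x*y) dx ∧ dy

Distribute the wedge, using dx_i ∧ dx_j = -dx_j ∧ dx_i and dx_i ∧ dx_i = 0. For each pair (i, j) with i < j, the coefficient of dx_i ∧ dx_j in alpha ∧ beta is (alpha_i * beta_j - alpha_j * beta_i). Collecting: alpha ∧ beta = (6*x*y) dx ∧ dy.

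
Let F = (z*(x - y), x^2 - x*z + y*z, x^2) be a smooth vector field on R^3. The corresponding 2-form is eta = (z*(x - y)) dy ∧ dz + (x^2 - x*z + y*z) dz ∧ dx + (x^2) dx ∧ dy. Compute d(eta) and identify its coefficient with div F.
d(eta) = (2*z) dx ∧ dy ∧ dz; div F = 2*z

For a 2-form in R^3 of the form above, applying d gives a 3-form with coefficient ∂P/∂x + ∂Q/∂y + ∂R/∂z:
  ∂P/∂x = z
  ∂Q/∂y = z
  ∂R/∂z = 0
Sum = 2*z, which is exactly div F.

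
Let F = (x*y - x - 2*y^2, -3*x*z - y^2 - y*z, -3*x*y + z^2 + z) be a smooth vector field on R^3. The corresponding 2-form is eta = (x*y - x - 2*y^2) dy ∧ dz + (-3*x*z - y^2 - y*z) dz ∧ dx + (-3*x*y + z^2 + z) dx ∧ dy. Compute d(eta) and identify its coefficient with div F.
d(eta) = (-y + z) dx ∧ dy ∧ dz; div F = -y + z

For a 2-form in R^3 of the form above, applying d gives a 3-form with coefficient ∂P/∂x + ∂Q/∂y + ∂R/∂z:
  ∂P/∂x = y - 1
  ∂Q/∂y = -2*y - z
  ∂R/∂z = 2*z + 1
Sum = -y + z, which is exactly div F.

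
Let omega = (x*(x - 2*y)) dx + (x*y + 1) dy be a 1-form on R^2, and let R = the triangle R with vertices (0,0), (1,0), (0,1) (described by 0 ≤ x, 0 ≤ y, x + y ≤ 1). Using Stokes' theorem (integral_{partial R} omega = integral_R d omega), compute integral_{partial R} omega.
integral_(partial R) omega = 1/2

Stokes: integral_partial_R omega = integral_R d omega with d omega = (∂Q/∂x - ∂P/∂y) dx ∧ dy.
  ∂Q/∂x = y
  ∂P/∂y = -2*x
  integrand = ∂Q/∂x - ∂P/∂y = 2*x + y.
Integrating over R: integral_0^1 integral_0^{1-x} (2*x + y) dy dx = 1/2.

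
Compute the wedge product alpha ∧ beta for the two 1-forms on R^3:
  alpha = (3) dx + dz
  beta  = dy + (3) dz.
alpha ∧ beta = (3) dx ∧ dy + (9) dx ∧ dz + (-1) dy ∧ dz

Distribute the wedge, using dx_i ∧ dx_j = -dx_j ∧ dx_i and dx_i ∧ dx_i = 0. For each pair (i, j) with i < j, the coefficient of dx_i ∧ dx_j in alpha ∧ beta is (alpha_i * beta_j - alpha_j * beta_i). Collecting: alpha ∧ beta = (3) dx ∧ dy + (9) dx ∧ dz + (-1) dy ∧ dz.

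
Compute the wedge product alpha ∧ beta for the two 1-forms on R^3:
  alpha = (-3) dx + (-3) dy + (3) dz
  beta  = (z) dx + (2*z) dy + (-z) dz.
alpha ∧ beta = (-3*z) dx ∧ dy + (-3*z) dy ∧ dz

Distribute the wedge, using dx_i ∧ dx_j = -dx_j ∧ dx_i and dx_i ∧ dx_i = 0. For each pair (i, j) with i < j, the coefficient of dx_i ∧ dx_j in alpha ∧ beta is (alpha_i * beta_j - alpha_j * beta_i). Collecting: alpha ∧ beta = (-3*z) dx ∧ dy + (-3*z) dy ∧ dz.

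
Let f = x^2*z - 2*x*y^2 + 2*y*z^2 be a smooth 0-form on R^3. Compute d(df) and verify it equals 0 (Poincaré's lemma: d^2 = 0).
d(df) = 0

Step 1: df = sum_i (∂f/∂x_i) dx_i = (2*x*z - 2*y^2) dx + (-4*x*y + 2*z^2) dy + (x^2 + 4*y*z) dz.
Step 2: Apply d again. Using the 1-form formula, the coefficient of dx ∧ dy in d(df) is ∂^2 f/∂x ∂y - ∂^2 f/∂y ∂x = (-4*y) - (-4*y) = 0 (equality of mixed partials for smooth f).
Similarly for dx ∧ dz and dy ∧ dz — all coefficients vanish. So d(df) = 0.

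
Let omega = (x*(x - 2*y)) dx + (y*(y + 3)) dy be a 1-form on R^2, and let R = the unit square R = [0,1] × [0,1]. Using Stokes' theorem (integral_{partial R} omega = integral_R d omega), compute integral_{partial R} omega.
integral_(partial R) omega = 1

Stokes: integral_partial_R omega = integral_R d omega with d omega = (∂Q/∂x - ∂P/∂y) dx ∧ dy.
  ∂Q/∂x = 0
  ∂P/∂y = -2*x
  integrand = ∂Q/∂x - ∂P/∂y = 2*x.
Integrating over R: integral_0^1 integral_0^1 (2*x) dx dy = 1.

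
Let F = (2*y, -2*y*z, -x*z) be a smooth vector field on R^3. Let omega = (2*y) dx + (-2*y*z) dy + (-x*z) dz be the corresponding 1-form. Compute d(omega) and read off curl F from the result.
d(omega) = (2*y) dy ∧ dz + (z) dz ∧ dx + (-2) dx ∧ dy; curl F = (2*y, z, -2)

d omega = sum_{i<j} (∂f_j/∂x_i - ∂f_i/∂x_j) dx_i ∧ dx_j. Under the identification (dy ∧ dz, dz ∧ dx, dx ∧ dy) ↔ (e_x, e_y, e_z), the coefficients are exactly the components of curl F. Compute:
  ∂R/∂y - ∂Q/∂z = (0) - (-2*y) = 2*y
  ∂P/∂z - ∂R/∂x = (0) - (-z) = z
  ∂Q/∂x - ∂P/∂y = (0) - (2) = -2.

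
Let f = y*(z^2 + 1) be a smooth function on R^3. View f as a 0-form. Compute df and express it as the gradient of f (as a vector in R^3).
df = (0) dx + (z^2 + 1) dy + (2*y*z) dz; grad f = (0, z^2 + 1, 2*y*z)

For a 0-form f, d f = (∂f/∂x) dx + (∂f/∂y) dy + (∂f/∂z) dz. The components of the vector representation are exactly the entries of grad f in Cartesian coordinates:
  ∂f/∂x = 0
  ∂f/∂y = z^2 + 1
  ∂f/∂z = 2*y*z.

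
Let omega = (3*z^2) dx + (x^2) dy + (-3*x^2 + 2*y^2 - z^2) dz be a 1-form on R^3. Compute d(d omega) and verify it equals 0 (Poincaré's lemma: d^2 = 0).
d(d omega) = 0

Step 1: d omega = sum_{i<j} (∂f_j/∂x_i - ∂f_i/∂x_j) dx_i ∧ dx_j:
  coeff of dx ∧ dy: 2*x
  coeff of dx ∧ dz: -6*x - 6*z
  coeff of dy ∧ dz: 4*y
Step 2: Apply d again to each 2-form coefficient. The only possible 3-form in R^3 is dx ∧ dy ∧ dz, with coefficient
  ∂(coeff of dy∧dz)/∂x - ∂(coeff of dx∧dz)/∂y + ∂(coeff of dx∧dy)/∂z
  = ∂/∂x (4*y) - ∂/∂y (-6*x - 6*z) + ∂/∂z (2*x).
Each of these terms simplifies to sums of mixed partials that cancel in pairs. The result is 0 (by equality of mixed partials for smooth functions — Schwarz / Clairaut).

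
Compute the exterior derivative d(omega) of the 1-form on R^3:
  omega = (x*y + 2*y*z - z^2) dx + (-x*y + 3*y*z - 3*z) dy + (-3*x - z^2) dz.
d(omega) = (-x - y - 2*z) dx ∧ dy + (-2*y + 2*z - 3) dx ∧ dz + (3 - 3*y) dy ∧ dz

For a 1-form omega = sum_i f_i dx_i, the exterior derivative is
  d(omega) = sum_{i < j} (∂f_j/∂x_i - ∂f_i/∂x_j) dx_i ∧ dx_j.
  coefficient of dx ∧ dy: ∂f_2/∂x - ∂f_1/∂y = ∂(-x*y + 3*y*z - 3*z)/∂x - ∂(x*y + 2*y*z - z^2)/∂y = -x - y - 2*z
  coefficient of dx ∧ dz: ∂f_3/∂x - ∂f_1/∂z = ∂(-3*x - z^2)/∂x - ∂(x*y + 2*y*z - z^2)/∂z = -2*y + 2*z - 3
  coefficient of dy ∧ dz: ∂f_3/∂y - ∂f_2/∂z = ∂(-3*x - z^2)/∂y - ∂(-x*y + 3*y*z - 3*z)/∂z = 3 - 3*y
Assembling: d(omega) = (-x - y - 2*z) dx ∧ dy + (-2*y + 2*z - 3) dx ∧ dz + (3 - 3*y) dy ∧ dz.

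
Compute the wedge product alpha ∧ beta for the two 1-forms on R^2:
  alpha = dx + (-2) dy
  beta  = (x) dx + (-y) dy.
alpha ∧ beta = (2*x - y) dx ∧ dy

Distribute the wedge, using dx_i ∧ dx_j = -dx_j ∧ dx_i and dx_i ∧ dx_i = 0. For each pair (i, j) with i < j, the coefficient of dx_i ∧ dx_j in alpha ∧ beta is (alpha_i * beta_j - alpha_j * beta_i). Collecting: alpha ∧ beta = (2*x - y) dx ∧ dy.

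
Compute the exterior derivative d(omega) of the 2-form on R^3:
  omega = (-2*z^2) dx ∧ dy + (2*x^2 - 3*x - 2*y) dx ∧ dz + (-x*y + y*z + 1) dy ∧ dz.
d(omega) = (-y - 4*z + 2) dx ∧ dy ∧ dz

For a 2-form omega = sum_{i<j} g_{ij} dx_i ∧ dx_j, the exterior derivative is
  d(omega) = sum_{i<j} d(g_{ij}) ∧ dx_i ∧ dx_j = sum_{i<j, k} (∂g_{ij}/∂x_k) dx_k ∧ dx_i ∧ dx_j.
Expand each term, using dx_k ∧ dx_i ∧ dx_j = sgn(permutation) dx_{(a)} ∧ dx_{(b)} ∧ dx_{(c)} with (a < b < c) sorted:
  d(-2*z^2) includes (∂/∂z)(-2*z^2) dz = (-4*z) dz, which multiplied by dx ∧ dy gives (-4*z) dx ∧ dy ∧ dz
  d(2*x^2 - 3*x - 2*y) includes (∂/∂y)(2*x^2 - 3*x - 2*y) dy = (-2) dy, which multiplied by dx ∧ dz gives (2) dx ∧ dy ∧ dz
  d(-x*y + y*z + 1) includes (∂/∂x)(-x*y + y*z + 1) dx = (-y) dx, which multiplied by dy ∧ dz gives (-y) dx ∧ dy ∧ dz
Collecting like 3-forms: d(omega) = (-y - 4*z + 2) dx ∧ dy ∧ dz.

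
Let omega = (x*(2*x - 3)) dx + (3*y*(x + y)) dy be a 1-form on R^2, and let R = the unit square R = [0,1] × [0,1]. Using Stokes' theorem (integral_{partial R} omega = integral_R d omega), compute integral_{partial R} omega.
integral_(partial R) omega = 3/2

Stokes: integral_partial_R omega = integral_R d omega with d omega = (∂Q/∂x - ∂P/∂y) dx ∧ dy.
  ∂Q/∂x = 3*y
  ∂P/∂y = 0
  integrand = ∂Q/∂x - ∂P/∂y = 3*y.
Integrating over R: integral_0^1 integral_0^1 (3*y) dx dy = 3/2.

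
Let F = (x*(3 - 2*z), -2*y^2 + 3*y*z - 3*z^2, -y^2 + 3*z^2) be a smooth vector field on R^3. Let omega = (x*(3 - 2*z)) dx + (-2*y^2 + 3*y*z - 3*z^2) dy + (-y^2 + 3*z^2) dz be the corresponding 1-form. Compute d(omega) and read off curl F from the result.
d(omega) = (-5*y + 6*z) dy ∧ dz + (-2*x) dz ∧ dx + (0) dx ∧ dy; curl F = (-5*y + 6*z, -2*x, 0)

d omega = sum_{i<j} (∂f_j/∂x_i - ∂f_i/∂x_j) dx_i ∧ dx_j. Under the identification (dy ∧ dz, dz ∧ dx, dx ∧ dy) ↔ (e_x, e_y, e_z), the coefficients are exactly the components of curl F. Compute:
  ∂R/∂y - ∂Q/∂z = (-2*y) - (3*y - 6*z) = -5*y + 6*z
  ∂P/∂z - ∂R/∂x = (-2*x) - (0) = -2*x
  ∂Q/∂x - ∂P/∂y = (0) - (0) = 0.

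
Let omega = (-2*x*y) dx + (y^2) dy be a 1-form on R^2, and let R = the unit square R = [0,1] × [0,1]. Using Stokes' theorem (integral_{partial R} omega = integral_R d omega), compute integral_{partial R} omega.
integral_(partial R) omega = 1

Stokes: integral_partial_R omega = integral_R d omega with d omega = (∂Q/∂x - ∂P/∂y) dx ∧ dy.
  ∂Q/∂x = 0
  ∂P/∂y = -2*x
  integrand = ∂Q/∂x - ∂P/∂y = 2*x.
Integrating over R: integral_0^1 integral_0^1 (2*x) dx dy = 1.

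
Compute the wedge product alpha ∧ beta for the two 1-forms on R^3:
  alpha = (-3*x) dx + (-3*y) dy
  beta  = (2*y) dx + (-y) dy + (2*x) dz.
alpha ∧ beta = (3*y*(x + 2*y)) dx ∧ dy + (-6*x^2) dx ∧ dz + (-6*x*y) dy ∧ dz

Distribute the wedge, using dx_i ∧ dx_j = -dx_j ∧ dx_i and dx_i ∧ dx_i = 0. For each pair (i, j) with i < j, the coefficient of dx_i ∧ dx_j in alpha ∧ beta is (alpha_i * beta_j - alpha_j * beta_i). Collecting: alpha ∧ beta = (3*y*(x + 2*y)) dx ∧ dy + (-6*x^2) dx ∧ dz + (-6*x*y) dy ∧ dz.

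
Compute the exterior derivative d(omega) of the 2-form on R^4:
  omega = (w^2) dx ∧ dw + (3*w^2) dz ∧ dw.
d(omega) = 0

For a 2-form omega = sum_{i<j} g_{ij} dx_i ∧ dx_j, the exterior derivative is
  d(omega) = sum_{i<j} d(g_{ij}) ∧ dx_i ∧ dx_j = sum_{i<j, k} (∂g_{ij}/∂x_k) dx_k ∧ dx_i ∧ dx_j.
Expand each term, using dx_k ∧ dx_i ∧ dx_j = sgn(permutation) dx_{(a)} ∧ dx_{(b)} ∧ dx_{(c)} with (a < b < c) sorted:

Collecting like 3-forms: d(omega) = 0.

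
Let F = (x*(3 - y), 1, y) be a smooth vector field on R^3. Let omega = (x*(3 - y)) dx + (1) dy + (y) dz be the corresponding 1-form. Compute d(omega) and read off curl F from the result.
d(omega) = (1) dy ∧ dz + (0) dz ∧ dx + (x) dx ∧ dy; curl F = (1, 0, x)

d omega = sum_{i<j} (∂f_j/∂x_i - ∂f_i/∂x_j) dx_i ∧ dx_j. Under the identification (dy ∧ dz, dz ∧ dx, dx ∧ dy) ↔ (e_x, e_y, e_z), the coefficients are exactly the components of curl F. Compute:
  ∂R/∂y - ∂Q/∂z = (1) - (0) = 1
  ∂P/∂z - ∂R/∂x = (0) - (0) = 0
  ∂Q/∂x - ∂P/∂y = (0) - (-x) = x.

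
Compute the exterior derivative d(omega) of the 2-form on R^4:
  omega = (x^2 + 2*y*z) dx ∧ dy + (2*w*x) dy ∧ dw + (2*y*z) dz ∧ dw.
d(omega) = (2*y) dx ∧ dy ∧ dz + (2*w) dx ∧ dy ∧ dw + (2*z) dy ∧ dz ∧ dw

For a 2-form omega = sum_{i<j} g_{ij} dx_i ∧ dx_j, the exterior derivative is
  d(omega) = sum_{i<j} d(g_{ij}) ∧ dx_i ∧ dx_j = sum_{i<j, k} (∂g_{ij}/∂x_k) dx_k ∧ dx_i ∧ dx_j.
Expand each term, using dx_k ∧ dx_i ∧ dx_j = sgn(permutation) dx_{(a)} ∧ dx_{(b)} ∧ dx_{(c)} with (a < b < c) sorted:
  d(x^2 + 2*y*z) includes (∂/∂z)(x^2 + 2*y*z) dz = (2*y) dz, which multiplied by dx ∧ dy gives (2*y) dx ∧ dy ∧ dz
  d(2*w*x) includes (∂/∂x)(2*w*x) dx = (2*w) dx, which multiplied by dy ∧ dw gives (2*w) dx ∧ dy ∧ dw
  d(2*y*z) includes (∂/∂y)(2*y*z) dy = (2*z) dy, which multiplied by dz ∧ dw gives (2*z) dy ∧ dz ∧ dw
Collecting like 3-forms: d(omega) = (2*y) dx ∧ dy ∧ dz + (2*w) dx ∧ dy ∧ dw + (2*z) dy ∧ dz ∧ dw.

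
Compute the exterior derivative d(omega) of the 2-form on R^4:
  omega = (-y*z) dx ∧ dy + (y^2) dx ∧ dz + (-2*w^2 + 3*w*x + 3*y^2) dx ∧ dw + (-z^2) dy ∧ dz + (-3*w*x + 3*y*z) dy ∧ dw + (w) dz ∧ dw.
d(omega) = (-3*y) dx ∧ dy ∧ dz + (-3*w - 6*y) dx ∧ dy ∧ dw + (-3*y) dy ∧ dz ∧ dw

For a 2-form omega = sum_{i<j} g_{ij} dx_i ∧ dx_j, the exterior derivative is
  d(omega) = sum_{i<j} d(g_{ij}) ∧ dx_i ∧ dx_j = sum_{i<j, k} (∂g_{ij}/∂x_k) dx_k ∧ dx_i ∧ dx_j.
Expand each term, using dx_k ∧ dx_i ∧ dx_j = sgn(permutation) dx_{(a)} ∧ dx_{(b)} ∧ dx_{(c)} with (a < b < c) sorted:
  d(-y*z) includes (∂/∂z)(-y*z) dz = (-y) dz, which multiplied by dx ∧ dy gives (-y) dx ∧ dy ∧ dz
  d(y^2) includes (∂/∂y)(y^2) dy = (2*y) dy, which multiplied by dx ∧ dz gives (-2*y) dx ∧ dy ∧ dz
  d(-2*w^2 + 3*w*x + 3*y^2) includes (∂/∂y)(-2*w^2 + 3*w*x + 3*y^2) dy = (6*y) dy, which multiplied by dx ∧ dw gives (-6*y) dx ∧ dy ∧ dw
  d(-3*w*x + 3*y*z) includes (∂/∂x)(-3*w*x + 3*y*z) dx = (-3*w) dx, which multiplied by dy ∧ dw gives (-3*w) dx ∧ dy ∧ dw
  d(-3*w*x + 3*y*z) includes (∂/∂z)(-3*w*x + 3*y*z) dz = (3*y) dz, which multiplied by dy ∧ dw gives (-3*y) dy ∧ dz ∧ dw
Collecting like 3-forms: d(omega) = (-3*y) dx ∧ dy ∧ dz + (-3*w - 6*y) dx ∧ dy ∧ dw + (-3*y) dy ∧ dz ∧ dw.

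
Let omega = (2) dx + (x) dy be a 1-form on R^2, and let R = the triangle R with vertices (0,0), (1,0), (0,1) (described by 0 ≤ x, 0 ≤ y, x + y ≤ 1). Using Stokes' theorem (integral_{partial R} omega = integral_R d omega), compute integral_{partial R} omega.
integral_(partial R) omega = 1/2

Stokes: integral_partial_R omega = integral_R d omega with d omega = (∂Q/∂x - ∂P/∂y) dx ∧ dy.
  ∂Q/∂x = 1
  ∂P/∂y = 0
  integrand = ∂Q/∂x - ∂P/∂y = 1.
Integrating over R: integral_0^1 integral_0^{1-x} (1) dy dx = 1/2.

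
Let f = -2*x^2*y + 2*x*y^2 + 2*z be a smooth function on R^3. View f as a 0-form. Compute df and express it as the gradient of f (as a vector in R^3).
df = (2*y*(-2*x + y)) dx + (2*x*(-x + 2*y)) dy + (2) dz; grad f = (2*y*(-2*x + y), 2*x*(-x + 2*y), 2)

For a 0-form f, d f = (∂f/∂x) dx + (∂f/∂y) dy + (∂f/∂z) dz. The components of the vector representation are exactly the entries of grad f in Cartesian coordinates:
  ∂f/∂x = 2*y*(-2*x + y)
  ∂f/∂y = 2*x*(-x + 2*y)
  ∂f/∂z = 2.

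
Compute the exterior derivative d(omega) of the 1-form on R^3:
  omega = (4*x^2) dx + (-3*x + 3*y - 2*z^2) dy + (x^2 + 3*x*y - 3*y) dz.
d(omega) = (-3) dx ∧ dy + (2*x + 3*y) dx ∧ dz + (3*x + 4*z - 3) dy ∧ dz

For a 1-form omega = sum_i f_i dx_i, the exterior derivative is
  d(omega) = sum_{i < j} (∂f_j/∂x_i - ∂f_i/∂x_j) dx_i ∧ dx_j.
  coefficient of dx ∧ dy: ∂f_2/∂x - ∂f_1/∂y = ∂(-3*x + 3*y - 2*z^2)/∂x - ∂(4*x^2)/∂y = -3
  coefficient of dx ∧ dz: ∂f_3/∂x - ∂f_1/∂z = ∂(x^2 + 3*x*y - 3*y)/∂x - ∂(4*x^2)/∂z = 2*x + 3*y
  coefficient of dy ∧ dz: ∂f_3/∂y - ∂f_2/∂z = ∂(x^2 + 3*x*y - 3*y)/∂y - ∂(-3*x + 3*y - 2*z^2)/∂z = 3*x + 4*z - 3
Assembling: d(omega) = (-3) dx ∧ dy + (2*x + 3*y) dx ∧ dz + (3*x + 4*z - 3) dy ∧ dz.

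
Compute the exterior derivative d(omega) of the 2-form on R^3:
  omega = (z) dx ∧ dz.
d(omega) = 0

For a 2-form omega = sum_{i<j} g_{ij} dx_i ∧ dx_j, the exterior derivative is
  d(omega) = sum_{i<j} d(g_{ij}) ∧ dx_i ∧ dx_j = sum_{i<j, k} (∂g_{ij}/∂x_k) dx_k ∧ dx_i ∧ dx_j.
Expand each term, using dx_k ∧ dx_i ∧ dx_j = sgn(permutation) dx_{(a)} ∧ dx_{(b)} ∧ dx_{(c)} with (a < b < c) sorted:

Collecting like 3-forms: d(omega) = 0.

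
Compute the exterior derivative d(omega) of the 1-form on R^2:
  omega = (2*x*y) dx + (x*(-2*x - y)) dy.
d(omega) = (-6*x - y) dx ∧ dy

For a 1-form omega = sum_i f_i dx_i, the exterior derivative is
  d(omega) = sum_{i < j} (∂f_j/∂x_i - ∂f_i/∂x_j) dx_i ∧ dx_j.
  coefficient of dx ∧ dy: ∂f_2/∂x - ∂f_1/∂y = ∂(x*(-2*x - y))/∂x - ∂(2*x*y)/∂y = -6*x - y
Assembling: d(omega) = (-6*x - y) dx ∧ dy.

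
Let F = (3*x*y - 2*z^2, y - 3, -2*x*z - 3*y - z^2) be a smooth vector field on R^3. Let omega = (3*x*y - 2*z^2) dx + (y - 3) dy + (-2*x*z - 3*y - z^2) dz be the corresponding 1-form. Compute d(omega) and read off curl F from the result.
d(omega) = (-3) dy ∧ dz + (-2*z) dz ∧ dx + (-3*x) dx ∧ dy; curl F = (-3, -2*z, -3*x)

d omega = sum_{i<j} (∂f_j/∂x_i - ∂f_i/∂x_j) dx_i ∧ dx_j. Under the identification (dy ∧ dz, dz ∧ dx, dx ∧ dy) ↔ (e_x, e_y, e_z), the coefficients are exactly the components of curl F. Compute:
  ∂R/∂y - ∂Q/∂z = (-3) - (0) = -3
  ∂P/∂z - ∂R/∂x = (-4*z) - (-2*z) = -2*z
  ∂Q/∂x - ∂P/∂y = (0) - (3*x) = -3*x.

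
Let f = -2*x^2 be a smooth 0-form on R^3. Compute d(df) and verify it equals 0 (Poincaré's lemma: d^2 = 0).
d(df) = 0

Step 1: df = sum_i (∂f/∂x_i) dx_i = (-4*x) dx + (0) dy + (0) dz.
Step 2: Apply d again. Using the 1-form formula, the coefficient of dx ∧ dy in d(df) is ∂^2 f/∂x ∂y - ∂^2 f/∂y ∂x = (0) - (0) = 0 (equality of mixed partials for smooth f).
Similarly for dx ∧ dz and dy ∧ dz — all coefficients vanish. So d(df) = 0.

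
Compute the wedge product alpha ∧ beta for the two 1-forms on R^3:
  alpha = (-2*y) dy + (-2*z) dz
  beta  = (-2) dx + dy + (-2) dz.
alpha ∧ beta = (-4*y) dx ∧ dy + (4*y + 2*z) dy ∧ dz + (-4*z) dx ∧ dz

Distribute the wedge, using dx_i ∧ dx_j = -dx_j ∧ dx_i and dx_i ∧ dx_i = 0. For each pair (i, j) with i < j, the coefficient of dx_i ∧ dx_j in alpha ∧ beta is (alpha_i * beta_j - alpha_j * beta_i). Collecting: alpha ∧ beta = (-4*y) dx ∧ dy + (4*y + 2*z) dy ∧ dz + (-4*z) dx ∧ dz.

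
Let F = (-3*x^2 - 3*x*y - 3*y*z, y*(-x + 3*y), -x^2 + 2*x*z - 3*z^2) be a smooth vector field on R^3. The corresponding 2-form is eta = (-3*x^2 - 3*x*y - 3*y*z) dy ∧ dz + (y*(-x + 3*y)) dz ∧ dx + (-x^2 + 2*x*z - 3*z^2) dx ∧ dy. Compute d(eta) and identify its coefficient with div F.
d(eta) = (-5*x + 3*y - 6*z) dx ∧ dy ∧ dz; div F = -5*x + 3*y - 6*z

For a 2-form in R^3 of the form above, applying d gives a 3-form with coefficient ∂P/∂x + ∂Q/∂y + ∂R/∂z:
  ∂P/∂x = -6*x - 3*y
  ∂Q/∂y = -x + 6*y
  ∂R/∂z = 2*x - 6*z
Sum = -5*x + 3*y - 6*z, which is exactly div F.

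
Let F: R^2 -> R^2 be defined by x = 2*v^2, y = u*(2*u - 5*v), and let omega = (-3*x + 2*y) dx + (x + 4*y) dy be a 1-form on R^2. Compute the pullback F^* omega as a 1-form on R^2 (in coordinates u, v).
F^* omega = (32*u^3 - 120*u^2*v + 108*u*v^2 - 10*v^3) du + (-40*u^3 + 116*u^2*v - 50*u*v^2 - 24*v^3) dv

Using F^*(f dg) = (f ∘ F) d(g ∘ F), substitute each coordinate x_i by F_i(u, v) in f_i, and replace dx_i by d F_i = (∂F_i/∂u) du + (∂F_i/∂v) dv.
  For the x component: f_1(F) = 4*u^2 - 10*u*v - 6*v^2; d F_1 = (0) du + (4*v) dv
  For the y component: f_2(F) = 8*u^2 - 20*u*v + 2*v^2; d F_2 = (4*u - 5*v) du + (-5*u) dv
Combining and collecting du, dv coefficients:
  coeff of du: 32*u^3 - 120*u^2*v + 108*u*v^2 - 10*v^3
  coeff of dv: -40*u^3 + 116*u^2*v - 50*u*v^2 - 24*v^3
F^* omega = (32*u^3 - 120*u^2*v + 108*u*v^2 - 10*v^3) du + (-40*u^3 + 116*u^2*v - 50*u*v^2 - 24*v^3) dv.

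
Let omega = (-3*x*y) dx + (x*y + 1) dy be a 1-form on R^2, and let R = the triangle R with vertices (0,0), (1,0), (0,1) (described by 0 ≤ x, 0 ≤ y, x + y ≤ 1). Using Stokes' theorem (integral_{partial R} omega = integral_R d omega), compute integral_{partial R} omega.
integral_(partial R) omega = 2/3

Stokes: integral_partial_R omega = integral_R d omega with d omega = (∂Q/∂x - ∂P/∂y) dx ∧ dy.
  ∂Q/∂x = y
  ∂P/∂y = -3*x
  integrand = ∂Q/∂x - ∂P/∂y = 3*x + y.
Integrating over R: integral_0^1 integral_0^{1-x} (3*x + y) dy dx = 2/3.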